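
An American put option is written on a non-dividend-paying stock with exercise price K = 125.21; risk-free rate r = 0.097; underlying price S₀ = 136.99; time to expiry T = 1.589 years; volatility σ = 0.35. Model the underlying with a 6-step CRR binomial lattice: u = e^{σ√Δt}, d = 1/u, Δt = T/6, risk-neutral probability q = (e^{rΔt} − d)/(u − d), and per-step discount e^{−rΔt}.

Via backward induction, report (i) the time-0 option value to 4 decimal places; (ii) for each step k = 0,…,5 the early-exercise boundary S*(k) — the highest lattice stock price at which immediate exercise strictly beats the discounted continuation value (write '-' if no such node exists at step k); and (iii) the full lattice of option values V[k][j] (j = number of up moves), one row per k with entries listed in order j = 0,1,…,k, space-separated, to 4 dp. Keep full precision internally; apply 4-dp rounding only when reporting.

price = 11.0579
boundary = - - 95.5523 79.8027 95.5523 79.8027
tree:
11.0579
18.4454 4.9718
29.6577 9.2904 1.3402
45.4073 16.9120 2.9068 0.0000
58.5610 29.6577 6.3046 0.0000 0.0000
69.5466 45.4073 13.6741 0.0000 0.0000 0.0000
78.7214 58.5610 29.6577 0.0000 0.0000 0.0000 0.0000

Δt=0.26483, u=1.19736, d=0.83517, q=0.52694, disc=e^(-rΔt)=0.97464
k=6 terminal: V=max(K-S,0) → 78.7214 58.5610 29.6577 0.0000 0.0000 0.0000 0.0000
k=5: j=0 S=55.6634 intr=69.5466 cont=66.3710 V=69.5466[EX]; j=1 S=79.8027 intr=45.4073 cont=42.2318 V=45.4073[EX]; j=2 S=114.4103 intr=10.7997 cont=13.6741 V=13.6741[hold]; j=3 S=164.0260 intr=0.0000 cont=0.0000 V=0.0000[hold]; j=4 S=235.1582 intr=0.0000 cont=0.0000 V=0.0000[hold]; j=5 S=337.1380 intr=0.0000 cont=0.0000 V=0.0000[hold]  S*(5)=79.8027
k=4: j=0 S=66.6490 intr=58.5610 cont=55.3854 V=58.5610[EX]; j=1 S=95.5523 intr=29.6577 cont=27.9583 V=29.6577[EX]; j=2 S=136.9900 intr=0.0000 cont=6.3046 V=6.3046[hold]; j=3 S=196.3977 intr=0.0000 cont=0.0000 V=0.0000[hold]; j=4 S=281.5684 intr=0.0000 cont=0.0000 V=0.0000[hold]  S*(4)=95.5523
k=3: j=0 S=79.8027 intr=45.4073 cont=42.2318 V=45.4073[EX]; j=1 S=114.4103 intr=10.7997 cont=16.9120 V=16.9120[hold]; j=2 S=164.0260 intr=0.0000 cont=2.9068 V=2.9068[hold]; j=3 S=235.1582 intr=0.0000 cont=0.0000 V=0.0000[hold]  S*(3)=79.8027
k=2: j=0 S=95.5523 intr=29.6577 cont=29.6212 V=29.6577[EX]; j=1 S=136.9900 intr=0.0000 cont=9.2904 V=9.2904[hold]; j=2 S=196.3977 intr=0.0000 cont=1.3402 V=1.3402[hold]  S*(2)=95.5523
k=1: j=0 S=114.4103 intr=10.7997 cont=18.4454 V=18.4454[hold]; j=1 S=164.0260 intr=0.0000 cont=4.9718 V=4.9718[hold]  S*(1)=-
k=0: j=0 S=136.9900 intr=0.0000 cont=11.0579 V=11.0579[hold]  S*(0)=-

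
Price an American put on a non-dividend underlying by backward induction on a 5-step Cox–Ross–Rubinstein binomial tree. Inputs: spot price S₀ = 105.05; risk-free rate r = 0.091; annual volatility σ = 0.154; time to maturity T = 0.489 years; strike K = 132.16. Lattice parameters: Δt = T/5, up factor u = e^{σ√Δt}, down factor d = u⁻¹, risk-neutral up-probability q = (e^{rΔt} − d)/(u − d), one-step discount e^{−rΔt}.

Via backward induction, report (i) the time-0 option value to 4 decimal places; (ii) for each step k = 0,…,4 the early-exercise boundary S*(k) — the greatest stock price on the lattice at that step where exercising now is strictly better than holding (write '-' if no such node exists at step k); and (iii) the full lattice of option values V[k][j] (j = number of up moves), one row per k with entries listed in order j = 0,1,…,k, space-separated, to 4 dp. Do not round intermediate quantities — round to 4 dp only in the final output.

price = 27.1100
boundary = 105.0500 110.2331 115.6718 121.3790 127.3677
tree:
27.1100
32.0494 21.9269
36.7565 27.1100 16.4882
41.2423 32.0494 21.9269 10.7810
45.5171 36.7565 27.1100 16.4882 4.7923
49.5910 41.2423 32.0494 21.9269 10.7810 0.0000

Δt=0.09780  u=1.04934  d=0.95298  q=0.58074  discount=0.99114
step 5 (expiry): payoffs max(K−S,0) = 49.5910 41.2423 32.0494 21.9269 10.7810 0.0000
step 4: (k=4,j=0): S=86.6429, (K−S)⁺=45.5171, hold=44.3461 ⇒ V=45.5171 exercise | (k=4,j=1): S=95.4035, (K−S)⁺=36.7565, hold=35.5855 ⇒ V=36.7565 exercise | (k=4,j=2): S=105.0500, (K−S)⁺=27.1100, hold=25.9390 ⇒ V=27.1100 exercise | (k=4,j=3): S=115.6718, (K−S)⁺=16.4882, hold=15.3172 ⇒ V=16.4882 exercise | (k=4,j=4): S=127.3677, (K−S)⁺=4.7923, hold=4.4800 ⇒ V=4.7923 exercise  boundary S*=127.3677
step 3: (k=3,j=0): S=90.9177, (K−S)⁺=41.2423, hold=40.0713 ⇒ V=41.2423 exercise | (k=3,j=1): S=100.1106, (K−S)⁺=32.0494, hold=30.8784 ⇒ V=32.0494 exercise | (k=3,j=2): S=110.2331, (K−S)⁺=21.9269, hold=20.7560 ⇒ V=21.9269 exercise | (k=3,j=3): S=121.3790, (K−S)⁺=10.7810, hold=9.6100 ⇒ V=10.7810 exercise  boundary S*=121.3790
step 2: (k=2,j=0): S=95.4035, (K−S)⁺=36.7565, hold=35.5855 ⇒ V=36.7565 exercise | (k=2,j=1): S=105.0500, (K−S)⁺=27.1100, hold=25.9390 ⇒ V=27.1100 exercise | (k=2,j=2): S=115.6718, (K−S)⁺=16.4882, hold=15.3172 ⇒ V=16.4882 exercise  boundary S*=115.6718
step 1: (k=1,j=0): S=100.1106, (K−S)⁺=32.0494, hold=30.8784 ⇒ V=32.0494 exercise | (k=1,j=1): S=110.2331, (K−S)⁺=21.9269, hold=20.7560 ⇒ V=21.9269 exercise  boundary S*=110.2331
step 0: (k=0,j=0): S=105.0500, (K−S)⁺=27.1100, hold=25.9390 ⇒ V=27.1100 exercise  boundary S*=105.0500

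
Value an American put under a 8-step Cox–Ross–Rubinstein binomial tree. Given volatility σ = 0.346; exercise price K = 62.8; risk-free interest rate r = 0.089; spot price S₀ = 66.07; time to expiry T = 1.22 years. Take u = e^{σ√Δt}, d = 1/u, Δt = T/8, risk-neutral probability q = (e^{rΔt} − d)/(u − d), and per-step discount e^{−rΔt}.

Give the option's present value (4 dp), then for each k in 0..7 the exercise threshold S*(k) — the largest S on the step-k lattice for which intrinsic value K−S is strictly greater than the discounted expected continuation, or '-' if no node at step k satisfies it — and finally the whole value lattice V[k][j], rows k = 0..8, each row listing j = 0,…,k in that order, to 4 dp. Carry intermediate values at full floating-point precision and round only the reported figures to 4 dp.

price = 5.7768
boundary = - - - 44.0517 38.4841 44.0517 50.4247 44.0517
tree:
5.7768
8.8388 3.0653
13.1066 5.0805 1.2613
18.7483 8.1758 2.3194 0.3050
24.3159 12.6778 4.1809 0.6396 0.0000
29.1798 18.7483 7.3346 1.3414 0.0000 0.0000
33.4289 24.3159 12.3753 2.8134 0.0000 0.0000 0.0000
37.1410 29.1798 18.7483 5.9006 0.0000 0.0000 0.0000 0.0000
40.3840 33.4289 24.3159 12.3753 0.0000 0.0000 0.0000 0.0000 0.0000

params: Δt=0.15250 u=1.14467 d=0.87361 q=0.51669 e^(-rΔt)=0.98652
t_8 payoffs: 40.3840 33.4289 24.3159 12.3753 0.0000 0.0000 0.0000 0.0000 0.0000
t_7: node(7,0) S=25.6590 payoff=37.1410 vs cont=36.2944 → 37.1410 [stop]  node(7,1) S=33.6202 payoff=29.1798 vs cont=28.3332 → 29.1798 [stop]  node(7,2) S=44.0517 payoff=18.7483 vs cont=17.9018 → 18.7483 [stop]  node(7,3) S=57.7196 payoff=5.0804 vs cont=5.9006 → 5.9006 [wait]  node(7,4) S=75.6284 payoff=0.0000 vs cont=0.0000 → 0.0000 [wait]  node(7,5) S=99.0938 payoff=0.0000 vs cont=0.0000 → 0.0000 [wait]  node(7,6) S=129.8398 payoff=0.0000 vs cont=0.0000 → 0.0000 [wait]  node(7,7) S=170.1254 payoff=0.0000 vs cont=0.0000 → 0.0000 [wait]  ⇒ S*(7)=44.0517
t_6: node(6,0) S=29.3711 payoff=33.4289 vs cont=32.5823 → 33.4289 [stop]  node(6,1) S=38.4841 payoff=24.3159 vs cont=23.4693 → 24.3159 [stop]  node(6,2) S=50.4247 payoff=12.3753 vs cont=11.9468 → 12.3753 [stop]  node(6,3) S=66.0700 payoff=0.0000 vs cont=2.8134 → 2.8134 [wait]  node(6,4) S=86.5697 payoff=0.0000 vs cont=0.0000 → 0.0000 [wait]  node(6,5) S=113.4298 payoff=0.0000 vs cont=0.0000 → 0.0000 [wait]  node(6,6) S=148.6239 payoff=0.0000 vs cont=0.0000 → 0.0000 [wait]  ⇒ S*(6)=50.4247
t_5: node(5,0) S=33.6202 payoff=29.1798 vs cont=28.3332 → 29.1798 [stop]  node(5,1) S=44.0517 payoff=18.7483 vs cont=17.9018 → 18.7483 [stop]  node(5,2) S=57.7196 payoff=5.0804 vs cont=7.3346 → 7.3346 [wait]  node(5,3) S=75.6284 payoff=0.0000 vs cont=1.3414 → 1.3414 [wait]  node(5,4) S=99.0938 payoff=0.0000 vs cont=0.0000 → 0.0000 [wait]  node(5,5) S=129.8398 payoff=0.0000 vs cont=0.0000 → 0.0000 [wait]  ⇒ S*(5)=44.0517
t_4: node(4,0) S=38.4841 payoff=24.3159 vs cont=23.4693 → 24.3159 [stop]  node(4,1) S=50.4247 payoff=12.3753 vs cont=12.6778 → 12.6778 [wait]  node(4,2) S=66.0700 payoff=0.0000 vs cont=4.1809 → 4.1809 [wait]  node(4,3) S=86.5697 payoff=0.0000 vs cont=0.6396 → 0.6396 [wait]  node(4,4) S=113.4298 payoff=0.0000 vs cont=0.0000 → 0.0000 [wait]  ⇒ S*(4)=38.4841
t_3: node(3,0) S=44.0517 payoff=18.7483 vs cont=18.0559 → 18.7483 [stop]  node(3,1) S=57.7196 payoff=5.0804 vs cont=8.1758 → 8.1758 [wait]  node(3,2) S=75.6284 payoff=0.0000 vs cont=2.3194 → 2.3194 [wait]  node(3,3) S=99.0938 payoff=0.0000 vs cont=0.3050 → 0.3050 [wait]  ⇒ S*(3)=44.0517
t_2: node(2,0) S=50.4247 payoff=12.3753 vs cont=13.1066 → 13.1066 [wait]  node(2,1) S=66.0700 payoff=0.0000 vs cont=5.0805 → 5.0805 [wait]  node(2,2) S=86.5697 payoff=0.0000 vs cont=1.2613 → 1.2613 [wait]  ⇒ S*(2)=-
t_1: node(1,0) S=57.7196 payoff=5.0804 vs cont=8.8388 → 8.8388 [wait]  node(1,1) S=75.6284 payoff=0.0000 vs cont=3.0653 → 3.0653 [wait]  ⇒ S*(1)=-
t_0: node(0,0) S=66.0700 payoff=0.0000 vs cont=5.7768 → 5.7768 [wait]  ⇒ S*(0)=-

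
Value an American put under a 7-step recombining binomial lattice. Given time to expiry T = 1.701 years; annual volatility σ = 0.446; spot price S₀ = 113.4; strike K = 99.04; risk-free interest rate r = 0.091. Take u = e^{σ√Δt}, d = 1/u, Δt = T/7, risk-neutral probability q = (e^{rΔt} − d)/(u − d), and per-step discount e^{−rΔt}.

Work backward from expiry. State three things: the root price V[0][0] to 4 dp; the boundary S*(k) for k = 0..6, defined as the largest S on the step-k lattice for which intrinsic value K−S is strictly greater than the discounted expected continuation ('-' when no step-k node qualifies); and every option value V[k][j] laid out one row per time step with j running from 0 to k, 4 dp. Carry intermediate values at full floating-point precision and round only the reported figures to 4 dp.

params: Δt=0.24300 u=1.24590 d=0.80263 q=0.49570 e^(-rΔt)=0.97813
t_7 payoffs: 74.7046 61.2652 40.4037 8.0212 0.0000 0.0000 0.0000 0.0000
t_6: node(6,0) S=30.3194 payoff=68.7206 vs cont=66.5546 → 68.7206 [stop]  node(6,1) S=47.0635 payoff=51.9765 vs cont=49.8105 → 51.9765 [stop]  node(6,2) S=73.0548 payoff=25.9852 vs cont=23.8192 → 25.9852 [stop]  node(6,3) S=113.4000 payoff=0.0000 vs cont=3.9567 → 3.9567 [wait]  node(6,4) S=176.0262 payoff=0.0000 vs cont=0.0000 → 0.0000 [wait]  node(6,5) S=273.2384 payoff=0.0000 vs cont=0.0000 → 0.0000 [wait]  node(6,6) S=424.1370 payoff=0.0000 vs cont=0.0000 → 0.0000 [wait]  ⇒ S*(6)=73.0548
t_5: node(5,0) S=37.7748 payoff=61.2652 vs cont=59.0992 → 61.2652 [stop]  node(5,1) S=58.6363 payoff=40.4037 vs cont=38.2377 → 40.4037 [stop]  node(5,2) S=91.0188 payoff=8.0212 vs cont=14.7362 → 14.7362 [wait]  node(5,3) S=141.2847 payoff=0.0000 vs cont=1.9517 → 1.9517 [wait]  node(5,4) S=219.3106 payoff=0.0000 vs cont=0.0000 → 0.0000 [wait]  node(5,5) S=340.4269 payoff=0.0000 vs cont=0.0000 → 0.0000 [wait]  ⇒ S*(5)=58.6363
t_4: node(4,0) S=47.0635 payoff=51.9765 vs cont=49.8105 → 51.9765 [stop]  node(4,1) S=73.0548 payoff=25.9852 vs cont=27.0750 → 27.0750 [wait]  node(4,2) S=113.4000 payoff=0.0000 vs cont=8.2152 → 8.2152 [wait]  node(4,3) S=176.0262 payoff=0.0000 vs cont=0.9627 → 0.9627 [wait]  node(4,4) S=273.2384 payoff=0.0000 vs cont=0.0000 → 0.0000 [wait]  ⇒ S*(4)=47.0635
t_3: node(3,0) S=58.6363 payoff=40.4037 vs cont=38.7660 → 40.4037 [stop]  node(3,1) S=91.0188 payoff=8.0212 vs cont=17.3385 → 17.3385 [wait]  node(3,2) S=141.2847 payoff=0.0000 vs cont=4.5191 → 4.5191 [wait]  node(3,3) S=219.3106 payoff=0.0000 vs cont=0.4749 → 0.4749 [wait]  ⇒ S*(3)=58.6363
t_2: node(2,0) S=73.0548 payoff=25.9852 vs cont=28.3367 → 28.3367 [wait]  node(2,1) S=113.4000 payoff=0.0000 vs cont=10.7438 → 10.7438 [wait]  node(2,2) S=176.0262 payoff=0.0000 vs cont=2.4594 → 2.4594 [wait]  ⇒ S*(2)=-
t_1: node(1,0) S=91.0188 payoff=8.0212 vs cont=19.1869 → 19.1869 [wait]  node(1,1) S=141.2847 payoff=0.0000 vs cont=6.4921 → 6.4921 [wait]  ⇒ S*(1)=-
t_0: node(0,0) S=113.4000 payoff=0.0000 vs cont=12.6121 → 12.6121 [wait]  ⇒ S*(0)=-

price = 12.6121
boundary = - - - 58.6363 47.0635 58.6363 73.0548
tree:
12.6121
19.1869 6.4921
28.3367 10.7438 2.4594
40.4037 17.3385 4.5191 0.4749
51.9765 27.0750 8.2152 0.9627 0.0000
61.2652 40.4037 14.7362 1.9517 0.0000 0.0000
68.7206 51.9765 25.9852 3.9567 0.0000 0.0000 0.0000
74.7046 61.2652 40.4037 8.0212 0.0000 0.0000 0.0000 0.0000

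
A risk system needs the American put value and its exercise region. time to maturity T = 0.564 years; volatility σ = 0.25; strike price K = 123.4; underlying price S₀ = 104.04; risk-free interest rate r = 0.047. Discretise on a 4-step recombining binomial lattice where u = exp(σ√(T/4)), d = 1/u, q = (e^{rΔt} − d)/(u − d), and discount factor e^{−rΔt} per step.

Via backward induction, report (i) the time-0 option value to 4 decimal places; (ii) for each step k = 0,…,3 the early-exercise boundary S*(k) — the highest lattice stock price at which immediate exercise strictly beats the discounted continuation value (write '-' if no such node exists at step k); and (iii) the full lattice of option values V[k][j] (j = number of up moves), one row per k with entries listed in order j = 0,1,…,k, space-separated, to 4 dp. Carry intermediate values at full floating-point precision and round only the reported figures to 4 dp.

params: Δt=0.14100 u=1.09842 d=0.91040 q=0.51191 e^(-rΔt)=0.99339
t_4 payoffs: 51.9301 37.1694 19.3600 0.0000 0.0000
t_3: node(3,0) S=78.5041 payoff=44.8959 vs cont=44.0808 → 44.8959 [stop]  node(3,1) S=94.7177 payoff=28.6823 vs cont=27.8673 → 28.6823 [stop]  node(3,2) S=114.2799 payoff=9.1201 vs cont=9.3870 → 9.3870 [wait]  node(3,3) S=137.8823 payoff=0.0000 vs cont=0.0000 → 0.0000 [wait]  ⇒ S*(3)=94.7177
t_2: node(2,0) S=86.2306 payoff=37.1694 vs cont=36.3543 → 37.1694 [stop]  node(2,1) S=104.0400 payoff=19.3600 vs cont=18.6806 → 19.3600 [stop]  node(2,2) S=125.5276 payoff=0.0000 vs cont=4.5514 → 4.5514 [wait]  ⇒ S*(2)=104.0400
t_1: node(1,0) S=94.7177 payoff=28.6823 vs cont=27.8673 → 28.6823 [stop]  node(1,1) S=114.2799 payoff=9.1201 vs cont=11.7015 → 11.7015 [wait]  ⇒ S*(1)=94.7177
t_0: node(0,0) S=104.0400 payoff=19.3600 vs cont=19.8576 → 19.8576 [wait]  ⇒ S*(0)=-

price = 19.8576
boundary = - 94.7177 104.0400 94.7177
tree:
19.8576
28.6823 11.7015
37.1694 19.3600 4.5514
44.8959 28.6823 9.3870 0.0000
51.9301 37.1694 19.3600 0.0000 0.0000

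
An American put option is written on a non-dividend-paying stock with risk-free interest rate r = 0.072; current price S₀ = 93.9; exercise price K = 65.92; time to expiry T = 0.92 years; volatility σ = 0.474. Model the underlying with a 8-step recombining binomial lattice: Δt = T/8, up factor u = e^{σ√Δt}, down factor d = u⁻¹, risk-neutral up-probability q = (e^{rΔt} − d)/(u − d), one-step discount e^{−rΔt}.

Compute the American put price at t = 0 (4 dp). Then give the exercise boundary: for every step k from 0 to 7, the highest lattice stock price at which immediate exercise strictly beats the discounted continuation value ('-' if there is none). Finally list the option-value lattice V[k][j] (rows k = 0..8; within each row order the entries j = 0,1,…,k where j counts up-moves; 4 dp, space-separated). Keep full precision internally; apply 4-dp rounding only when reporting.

price = 3.2167
boundary = - - - - - 42.0359 49.3662 42.0359
tree:
3.2167
5.1029 1.2741
7.9052 2.2223 0.2917
11.8934 3.8168 0.5717 0.0000
17.2498 6.4240 1.1208 0.0000 0.0000
23.8841 10.5189 2.1973 0.0000 0.0000 0.0000
30.1259 16.5538 4.3074 0.0000 0.0000 0.0000 0.0000
35.4409 23.8841 8.4442 0.0000 0.0000 0.0000 0.0000 0.0000
39.9667 30.1259 16.5538 0.0000 0.0000 0.0000 0.0000 0.0000 0.0000

Δt=0.11500, u=1.17438, d=0.85151, q=0.48565, disc=e^(-rΔt)=0.99175
k=8 terminal: V=max(K-S,0) → 39.9667 30.1259 16.5538 0.0000 0.0000 0.0000 0.0000 0.0000 0.0000
k=7: j=0 S=30.4791 intr=35.4409 cont=34.8973 V=35.4409[EX]; j=1 S=42.0359 intr=23.8841 cont=23.3405 V=23.8841[EX]; j=2 S=57.9747 intr=7.9453 cont=8.4442 V=8.4442[hold]; j=3 S=79.9570 intr=0.0000 cont=0.0000 V=0.0000[hold]; j=4 S=110.2744 intr=0.0000 cont=0.0000 V=0.0000[hold]; j=5 S=152.0872 intr=0.0000 cont=0.0000 V=0.0000[hold]; j=6 S=209.7542 intr=0.0000 cont=0.0000 V=0.0000[hold]; j=7 S=289.2869 intr=0.0000 cont=0.0000 V=0.0000[hold]  S*(7)=42.0359
k=6: j=0 S=35.7941 intr=30.1259 cont=29.5823 V=30.1259[EX]; j=1 S=49.3662 intr=16.5538 cont=16.2506 V=16.5538[EX]; j=2 S=68.0844 intr=0.0000 cont=4.3074 V=4.3074[hold]; j=3 S=93.9000 intr=0.0000 cont=0.0000 V=0.0000[hold]; j=4 S=129.5041 intr=0.0000 cont=0.0000 V=0.0000[hold]; j=5 S=178.6083 intr=0.0000 cont=0.0000 V=0.0000[hold]; j=6 S=246.3314 intr=0.0000 cont=0.0000 V=0.0000[hold]  S*(6)=49.3662
k=5: j=0 S=42.0359 intr=23.8841 cont=23.3405 V=23.8841[EX]; j=1 S=57.9747 intr=7.9453 cont=10.5189 V=10.5189[hold]; j=2 S=79.9570 intr=0.0000 cont=2.1973 V=2.1973[hold]; j=3 S=110.2744 intr=0.0000 cont=0.0000 V=0.0000[hold]; j=4 S=152.0872 intr=0.0000 cont=0.0000 V=0.0000[hold]; j=5 S=209.7542 intr=0.0000 cont=0.0000 V=0.0000[hold]  S*(5)=42.0359
k=4: j=0 S=49.3662 intr=16.5538 cont=17.2498 V=17.2498[hold]; j=1 S=68.0844 intr=0.0000 cont=6.4240 V=6.4240[hold]; j=2 S=93.9000 intr=0.0000 cont=1.1208 V=1.1208[hold]; j=3 S=129.5041 intr=0.0000 cont=0.0000 V=0.0000[hold]; j=4 S=178.6083 intr=0.0000 cont=0.0000 V=0.0000[hold]  S*(4)=-
k=3: j=0 S=57.9747 intr=7.9453 cont=11.8934 V=11.8934[hold]; j=1 S=79.9570 intr=0.0000 cont=3.8168 V=3.8168[hold]; j=2 S=110.2744 intr=0.0000 cont=0.5717 V=0.5717[hold]; j=3 S=152.0872 intr=0.0000 cont=0.0000 V=0.0000[hold]  S*(3)=-
k=2: j=0 S=68.0844 intr=0.0000 cont=7.9052 V=7.9052[hold]; j=1 S=93.9000 intr=0.0000 cont=2.2223 V=2.2223[hold]; j=2 S=129.5041 intr=0.0000 cont=0.2917 V=0.2917[hold]  S*(2)=-
k=1: j=0 S=79.9570 intr=0.0000 cont=5.1029 V=5.1029[hold]; j=1 S=110.2744 intr=0.0000 cont=1.2741 V=1.2741[hold]  S*(1)=-
k=0: j=0 S=93.9000 intr=0.0000 cont=3.2167 V=3.2167[hold]  S*(0)=-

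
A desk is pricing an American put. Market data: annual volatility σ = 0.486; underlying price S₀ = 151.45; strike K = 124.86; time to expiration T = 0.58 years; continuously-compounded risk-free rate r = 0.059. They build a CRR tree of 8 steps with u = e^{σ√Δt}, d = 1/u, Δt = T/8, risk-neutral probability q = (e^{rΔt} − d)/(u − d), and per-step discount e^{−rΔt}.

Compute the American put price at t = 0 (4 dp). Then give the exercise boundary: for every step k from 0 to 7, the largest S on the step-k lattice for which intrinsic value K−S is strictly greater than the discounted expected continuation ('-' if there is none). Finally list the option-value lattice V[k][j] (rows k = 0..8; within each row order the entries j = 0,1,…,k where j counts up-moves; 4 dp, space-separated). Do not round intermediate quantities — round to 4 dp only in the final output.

price = 8.6821
boundary = - - - - - 78.7248 89.7311 102.2762
tree:
8.6821
12.9050 4.2509
18.6962 6.8369 1.5279
26.2712 10.7753 2.6931 0.2976
35.5866 16.5594 4.6959 0.5789 0.0000
46.1352 24.6407 8.0790 1.1259 0.0000 0.0000
55.7915 35.1289 13.6624 2.1899 0.0000 0.0000 0.0000
64.2634 46.1352 22.5838 4.2595 0.0000 0.0000 0.0000 0.0000
71.6961 55.7915 35.1289 8.2848 0.0000 0.0000 0.0000 0.0000 0.0000

Δt=0.07250, u=1.13981, d=0.87734, q=0.48366, disc=e^(-rΔt)=0.99573
k=8 terminal: V=max(K-S,0) → 71.6961 55.7915 35.1289 8.2848 0.0000 0.0000 0.0000 0.0000 0.0000
k=7: j=0 S=60.5966 intr=64.2634 cont=63.7304 V=64.2634[EX]; j=1 S=78.7248 intr=46.1352 cont=45.6023 V=46.1352[EX]; j=2 S=102.2762 intr=22.5838 cont=22.0508 V=22.5838[EX]; j=3 S=132.8733 intr=0.0000 cont=4.2595 V=4.2595[hold]; j=4 S=172.6239 intr=0.0000 cont=0.0000 V=0.0000[hold]; j=5 S=224.2663 intr=0.0000 cont=0.0000 V=0.0000[hold]; j=6 S=291.3581 intr=0.0000 cont=0.0000 V=0.0000[hold]; j=7 S=378.5212 intr=0.0000 cont=0.0000 V=0.0000[hold]  S*(7)=102.2762
k=6: j=0 S=69.0685 intr=55.7915 cont=55.2586 V=55.7915[EX]; j=1 S=89.7311 intr=35.1289 cont=34.5959 V=35.1289[EX]; j=2 S=116.5752 intr=8.2848 cont=13.6624 V=13.6624[hold]; j=3 S=151.4500 intr=0.0000 cont=2.1899 V=2.1899[hold]; j=4 S=196.7580 intr=0.0000 cont=0.0000 V=0.0000[hold]; j=5 S=255.6204 intr=0.0000 cont=0.0000 V=0.0000[hold]; j=6 S=332.0922 intr=0.0000 cont=0.0000 V=0.0000[hold]  S*(6)=89.7311
k=5: j=0 S=78.7248 intr=46.1352 cont=45.6023 V=46.1352[EX]; j=1 S=102.2762 intr=22.5838 cont=24.6407 V=24.6407[hold]; j=2 S=132.8733 intr=0.0000 cont=8.0790 V=8.0790[hold]; j=3 S=172.6239 intr=0.0000 cont=1.1259 V=1.1259[hold]; j=4 S=224.2663 intr=0.0000 cont=0.0000 V=0.0000[hold]; j=5 S=291.3581 intr=0.0000 cont=0.0000 V=0.0000[hold]  S*(5)=78.7248
k=4: j=0 S=89.7311 intr=35.1289 cont=35.5866 V=35.5866[hold]; j=1 S=116.5752 intr=8.2848 cont=16.5594 V=16.5594[hold]; j=2 S=151.4500 intr=0.0000 cont=4.6959 V=4.6959[hold]; j=3 S=196.7580 intr=0.0000 cont=0.5789 V=0.5789[hold]; j=4 S=255.6204 intr=0.0000 cont=0.0000 V=0.0000[hold]  S*(4)=-
k=3: j=0 S=102.2762 intr=22.5838 cont=26.2712 V=26.2712[hold]; j=1 S=132.8733 intr=0.0000 cont=10.7753 V=10.7753[hold]; j=2 S=172.6239 intr=0.0000 cont=2.6931 V=2.6931[hold]; j=3 S=224.2663 intr=0.0000 cont=0.2976 V=0.2976[hold]  S*(3)=-
k=2: j=0 S=116.5752 intr=8.2848 cont=18.6962 V=18.6962[hold]; j=1 S=151.4500 intr=0.0000 cont=6.8369 V=6.8369[hold]; j=2 S=196.7580 intr=0.0000 cont=1.5279 V=1.5279[hold]  S*(2)=-
k=1: j=0 S=132.8733 intr=0.0000 cont=12.9050 V=12.9050[hold]; j=1 S=172.6239 intr=0.0000 cont=4.2509 V=4.2509[hold]  S*(1)=-
k=0: j=0 S=151.4500 intr=0.0000 cont=8.6821 V=8.6821[hold]  S*(0)=-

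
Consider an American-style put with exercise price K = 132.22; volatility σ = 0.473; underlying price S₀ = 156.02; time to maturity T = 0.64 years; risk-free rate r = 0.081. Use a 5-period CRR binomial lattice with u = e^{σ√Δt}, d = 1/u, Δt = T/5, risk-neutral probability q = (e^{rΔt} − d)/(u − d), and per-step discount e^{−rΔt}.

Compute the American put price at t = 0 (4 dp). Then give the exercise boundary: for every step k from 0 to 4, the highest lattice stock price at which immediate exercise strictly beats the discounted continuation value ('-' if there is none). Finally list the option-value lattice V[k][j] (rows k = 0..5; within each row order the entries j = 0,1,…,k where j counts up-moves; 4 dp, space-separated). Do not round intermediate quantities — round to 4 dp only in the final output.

price = 9.0126
boundary = - - - 93.9072 111.2225
tree:
9.0126
15.1118 2.8170
24.5939 5.5034 0.0635
38.3128 10.7504 0.1255 0.0000
52.9324 20.9975 0.2478 0.0000 0.0000
65.2760 38.3128 0.4894 0.0000 0.0000 0.0000

Δt=0.12800, u=1.18439, d=0.84432, q=0.48844, disc=e^(-rΔt)=0.98969
k=5 terminal: V=max(K-S,0) → 65.2760 38.3128 0.4894 0.0000 0.0000 0.0000
k=4: j=0 S=79.2876 intr=52.9324 cont=51.5686 V=52.9324[EX]; j=1 S=111.2225 intr=20.9975 cont=19.6337 V=20.9975[EX]; j=2 S=156.0200 intr=0.0000 cont=0.2478 V=0.2478[hold]; j=3 S=218.8607 intr=0.0000 cont=0.0000 V=0.0000[hold]; j=4 S=307.0120 intr=0.0000 cont=0.0000 V=0.0000[hold]  S*(4)=111.2225
k=3: j=0 S=93.9072 intr=38.3128 cont=36.9490 V=38.3128[EX]; j=1 S=131.7306 intr=0.4894 cont=10.7504 V=10.7504[hold]; j=2 S=184.7881 intr=0.0000 cont=0.1255 V=0.1255[hold]; j=3 S=259.2158 intr=0.0000 cont=0.0000 V=0.0000[hold]  S*(3)=93.9072
k=2: j=0 S=111.2225 intr=20.9975 cont=24.5939 V=24.5939[hold]; j=1 S=156.0200 intr=0.0000 cont=5.5034 V=5.5034[hold]; j=2 S=218.8607 intr=0.0000 cont=0.0635 V=0.0635[hold]  S*(2)=-
k=1: j=0 S=131.7306 intr=0.4894 cont=15.1118 V=15.1118[hold]; j=1 S=184.7881 intr=0.0000 cont=2.8170 V=2.8170[hold]  S*(1)=-
k=0: j=0 S=156.0200 intr=0.0000 cont=9.0126 V=9.0126[hold]  S*(0)=-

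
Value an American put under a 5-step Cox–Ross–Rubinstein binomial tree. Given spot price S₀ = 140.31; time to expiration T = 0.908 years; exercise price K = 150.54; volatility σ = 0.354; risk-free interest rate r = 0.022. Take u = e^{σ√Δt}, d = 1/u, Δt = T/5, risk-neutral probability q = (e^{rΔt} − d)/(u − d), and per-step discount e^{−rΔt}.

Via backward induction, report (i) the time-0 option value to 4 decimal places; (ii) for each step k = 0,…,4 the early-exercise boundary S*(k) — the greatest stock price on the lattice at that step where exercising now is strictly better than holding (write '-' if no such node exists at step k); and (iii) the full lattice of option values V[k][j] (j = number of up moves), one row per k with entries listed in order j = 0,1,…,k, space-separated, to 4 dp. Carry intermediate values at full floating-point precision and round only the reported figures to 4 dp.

Δt=0.18160, u=1.16283, d=0.85997, q=0.47558, disc=e^(-rΔt)=0.99601
k=5 terminal: V=max(K-S,0) → 84.5452 61.3037 29.8773 0.0000 0.0000 0.0000
k=4: j=0 S=76.7407 intr=73.7993 cont=73.1991 V=73.7993[EX]; j=1 S=103.7665 intr=46.7735 cont=46.1733 V=46.7735[EX]; j=2 S=140.3100 intr=10.2300 cont=15.6059 V=15.6059[hold]; j=3 S=189.7230 intr=0.0000 cont=0.0000 V=0.0000[hold]; j=4 S=256.5379 intr=0.0000 cont=0.0000 V=0.0000[hold]  S*(4)=103.7665
k=3: j=0 S=89.2363 intr=61.3037 cont=60.7035 V=61.3037[EX]; j=1 S=120.6627 intr=29.8773 cont=31.8236 V=31.8236[hold]; j=2 S=163.1565 intr=0.0000 cont=8.1515 V=8.1515[hold]; j=3 S=220.6154 intr=0.0000 cont=0.0000 V=0.0000[hold]  S*(3)=89.2363
k=2: j=0 S=103.7665 intr=46.7735 cont=47.0951 V=47.0951[hold]; j=1 S=140.3100 intr=10.2300 cont=20.4837 V=20.4837[hold]; j=2 S=189.7230 intr=0.0000 cont=4.2578 V=4.2578[hold]  S*(2)=-
k=1: j=0 S=120.6627 intr=29.8773 cont=34.3021 V=34.3021[hold]; j=1 S=163.1565 intr=0.0000 cont=12.7162 V=12.7162[hold]  S*(1)=-
k=0: j=0 S=140.3100 intr=10.2300 cont=23.9405 V=23.9405[hold]  S*(0)=-

price = 23.9405
boundary = - - - 89.2363 103.7665
tree:
23.9405
34.3021 12.7162
47.0951 20.4837 4.2578
61.3037 31.8236 8.1515 0.0000
73.7993 46.7735 15.6059 0.0000 0.0000
84.5452 61.3037 29.8773 0.0000 0.0000 0.0000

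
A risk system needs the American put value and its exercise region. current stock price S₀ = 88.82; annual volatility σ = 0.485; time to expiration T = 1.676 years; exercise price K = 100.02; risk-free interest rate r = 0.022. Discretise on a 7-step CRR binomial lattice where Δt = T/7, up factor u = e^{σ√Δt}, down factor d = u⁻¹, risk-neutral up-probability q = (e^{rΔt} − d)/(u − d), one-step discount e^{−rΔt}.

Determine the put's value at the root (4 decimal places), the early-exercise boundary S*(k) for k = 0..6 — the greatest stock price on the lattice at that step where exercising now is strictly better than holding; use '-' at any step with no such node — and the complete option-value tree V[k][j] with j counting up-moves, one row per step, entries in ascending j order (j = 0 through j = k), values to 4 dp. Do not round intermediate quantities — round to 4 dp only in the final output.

price = 27.6289
boundary = - - - 43.5827 34.3754 43.5827 55.2560
tree:
27.6289
36.2948 17.4442
46.1137 24.8131 8.7129
56.4373 34.1349 13.8001 2.6465
65.6446 45.0402 21.3106 4.8545 0.0000
72.9067 56.4373 31.7472 8.9050 0.0000 0.0000
78.6346 65.6446 44.7640 16.3349 0.0000 0.0000 0.0000
83.1525 72.9067 56.4373 29.9640 0.0000 0.0000 0.0000 0.0000

params: Δt=0.23943 u=1.26784 d=0.78874 q=0.45197 e^(-rΔt)=0.99475
t_7 payoffs: 83.1525 72.9067 56.4373 29.9640 0.0000 0.0000 0.0000 0.0000
t_6: node(6,0) S=21.3854 payoff=78.6346 vs cont=78.1092 → 78.6346 [stop]  node(6,1) S=34.3754 payoff=65.6446 vs cont=65.1191 → 65.6446 [stop]  node(6,2) S=55.2560 payoff=44.7640 vs cont=44.2385 → 44.7640 [stop]  node(6,3) S=88.8200 payoff=11.2000 vs cont=16.3349 → 16.3349 [wait]  node(6,4) S=142.7717 payoff=0.0000 vs cont=0.0000 → 0.0000 [wait]  node(6,5) S=229.4951 payoff=0.0000 vs cont=0.0000 → 0.0000 [wait]  node(6,6) S=368.8967 payoff=0.0000 vs cont=0.0000 → 0.0000 [wait]  ⇒ S*(6)=55.2560
t_5: node(5,0) S=27.1133 payoff=72.9067 vs cont=72.3812 → 72.9067 [stop]  node(5,1) S=43.5827 payoff=56.4373 vs cont=55.9119 → 56.4373 [stop]  node(5,2) S=70.0560 payoff=29.9640 vs cont=31.7472 → 31.7472 [wait]  node(5,3) S=112.6099 payoff=0.0000 vs cont=8.9050 → 8.9050 [wait]  node(5,4) S=181.0122 payoff=0.0000 vs cont=0.0000 → 0.0000 [wait]  node(5,5) S=290.9639 payoff=0.0000 vs cont=0.0000 → 0.0000 [wait]  ⇒ S*(5)=43.5827
t_4: node(4,0) S=34.3754 payoff=65.6446 vs cont=65.1191 → 65.6446 [stop]  node(4,1) S=55.2560 payoff=44.7640 vs cont=45.0402 → 45.0402 [wait]  node(4,2) S=88.8200 payoff=11.2000 vs cont=21.3106 → 21.3106 [wait]  node(4,3) S=142.7717 payoff=0.0000 vs cont=4.8545 → 4.8545 [wait]  node(4,4) S=229.4951 payoff=0.0000 vs cont=0.0000 → 0.0000 [wait]  ⇒ S*(4)=34.3754
t_3: node(3,0) S=43.5827 payoff=56.4373 vs cont=56.0361 → 56.4373 [stop]  node(3,1) S=70.0560 payoff=29.9640 vs cont=34.1349 → 34.1349 [wait]  node(3,2) S=112.6099 payoff=0.0000 vs cont=13.8001 → 13.8001 [wait]  node(3,3) S=181.0122 payoff=0.0000 vs cont=2.6465 → 2.6465 [wait]  ⇒ S*(3)=43.5827
t_2: node(2,0) S=55.2560 payoff=44.7640 vs cont=46.1137 → 46.1137 [wait]  node(2,1) S=88.8200 payoff=11.2000 vs cont=24.8131 → 24.8131 [wait]  node(2,2) S=142.7717 payoff=0.0000 vs cont=8.7129 → 8.7129 [wait]  ⇒ S*(2)=-
t_1: node(1,0) S=70.0560 payoff=29.9640 vs cont=36.2948 → 36.2948 [wait]  node(1,1) S=112.6099 payoff=0.0000 vs cont=17.4442 → 17.4442 [wait]  ⇒ S*(1)=-
t_0: node(0,0) S=88.8200 payoff=11.2000 vs cont=27.6289 → 27.6289 [wait]  ⇒ S*(0)=-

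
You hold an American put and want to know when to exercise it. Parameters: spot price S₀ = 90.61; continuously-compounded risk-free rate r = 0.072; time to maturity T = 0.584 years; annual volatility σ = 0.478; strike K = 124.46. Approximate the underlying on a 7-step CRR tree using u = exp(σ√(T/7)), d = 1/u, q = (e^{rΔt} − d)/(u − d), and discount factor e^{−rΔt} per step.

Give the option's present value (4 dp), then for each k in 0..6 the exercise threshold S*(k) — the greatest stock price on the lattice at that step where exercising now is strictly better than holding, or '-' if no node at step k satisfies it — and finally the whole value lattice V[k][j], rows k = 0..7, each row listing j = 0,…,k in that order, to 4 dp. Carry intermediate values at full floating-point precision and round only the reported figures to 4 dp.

Δt=0.08343, u=1.14805, d=0.87104, q=0.48729, disc=e^(-rΔt)=0.99401
k=7 terminal: V=max(K-S,0) → 89.9894 79.0271 64.5785 45.5349 20.4351 0.0000 0.0000 0.0000
k=6: j=0 S=39.5740 intr=84.8860 cont=84.1407 V=84.8860[EX]; j=1 S=52.1593 intr=72.3007 cont=71.5553 V=72.3007[EX]; j=2 S=68.7470 intr=55.7130 cont=54.9676 V=55.7130[EX]; j=3 S=90.6100 intr=33.8500 cont=33.1046 V=33.8500[EX]; j=4 S=119.4258 intr=5.0342 cont=10.4146 V=10.4146[hold]; j=5 S=157.4057 intr=0.0000 cont=0.0000 V=0.0000[hold]; j=6 S=207.4640 intr=0.0000 cont=0.0000 V=0.0000[hold]  S*(6)=90.6100
k=5: j=0 S=45.4329 intr=79.0271 cont=78.2817 V=79.0271[EX]; j=1 S=59.8815 intr=64.5785 cont=63.8331 V=64.5785[EX]; j=2 S=78.9251 intr=45.5349 cont=44.7895 V=45.5349[EX]; j=3 S=104.0249 intr=20.4351 cont=22.2959 V=22.2959[hold]; j=4 S=137.1069 intr=0.0000 cont=5.3077 V=5.3077[hold]; j=5 S=180.7098 intr=0.0000 cont=0.0000 V=0.0000[hold]  S*(5)=78.9251
k=4: j=0 S=52.1593 intr=72.3007 cont=71.5553 V=72.3007[EX]; j=1 S=68.7470 intr=55.7130 cont=54.9676 V=55.7130[EX]; j=2 S=90.6100 intr=33.8500 cont=34.0059 V=34.0059[hold]; j=3 S=119.4258 intr=5.0342 cont=13.9338 V=13.9338[hold]; j=4 S=157.4057 intr=0.0000 cont=2.7050 V=2.7050[hold]  S*(4)=68.7470
k=3: j=0 S=59.8815 intr=64.5785 cont=63.8331 V=64.5785[EX]; j=1 S=78.9251 intr=45.5349 cont=44.8651 V=45.5349[EX]; j=2 S=104.0249 intr=20.4351 cont=24.0799 V=24.0799[hold]; j=3 S=137.1069 intr=0.0000 cont=8.4115 V=8.4115[hold]  S*(3)=78.9251
k=2: j=0 S=68.7470 intr=55.7130 cont=54.9676 V=55.7130[EX]; j=1 S=90.6100 intr=33.8500 cont=34.8701 V=34.8701[hold]; j=2 S=119.4258 intr=5.0342 cont=16.3464 V=16.3464[hold]  S*(2)=68.7470
k=1: j=0 S=78.9251 intr=45.5349 cont=45.2836 V=45.5349[EX]; j=1 S=104.0249 intr=20.4351 cont=25.6889 V=25.6889[hold]  S*(1)=78.9251
k=0: j=0 S=90.6100 intr=33.8500 cont=35.6494 V=35.6494[hold]  S*(0)=-

price = 35.6494
boundary = - 78.9251 68.7470 78.9251 68.7470 78.9251 90.6100
tree:
35.6494
45.5349 25.6889
55.7130 34.8701 16.3464
64.5785 45.5349 24.0799 8.4115
72.3007 55.7130 34.0059 13.9338 2.7050
79.0271 64.5785 45.5349 22.2959 5.3077 0.0000
84.8860 72.3007 55.7130 33.8500 10.4146 0.0000 0.0000
89.9894 79.0271 64.5785 45.5349 20.4351 0.0000 0.0000 0.0000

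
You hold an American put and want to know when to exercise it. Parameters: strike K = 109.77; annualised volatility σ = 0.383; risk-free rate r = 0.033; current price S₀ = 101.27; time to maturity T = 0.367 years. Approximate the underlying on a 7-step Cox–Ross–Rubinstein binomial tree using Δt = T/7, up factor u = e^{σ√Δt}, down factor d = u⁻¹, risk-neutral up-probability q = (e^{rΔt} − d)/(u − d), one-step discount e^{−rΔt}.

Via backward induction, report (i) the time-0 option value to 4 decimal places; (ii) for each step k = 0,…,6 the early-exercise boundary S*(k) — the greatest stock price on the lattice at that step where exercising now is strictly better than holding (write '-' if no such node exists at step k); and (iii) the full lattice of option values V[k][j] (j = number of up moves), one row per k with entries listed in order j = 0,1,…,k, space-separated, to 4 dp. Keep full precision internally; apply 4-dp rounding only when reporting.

params: Δt=0.05243 u=1.09166 d=0.91604 q=0.48795 e^(-rΔt)=0.99827
t_7 payoffs: 54.9577 44.4494 31.9265 17.0028 0.0000 0.0000 0.0000 0.0000
t_6: node(6,0) S=59.8362 payoff=49.9338 vs cont=49.7441 → 49.9338 [stop]  node(6,1) S=71.3077 payoff=38.4623 vs cont=38.2726 → 38.4623 [stop]  node(6,2) S=84.9784 payoff=24.7916 vs cont=24.6019 → 24.7916 [stop]  node(6,3) S=101.2700 payoff=8.5000 vs cont=8.6912 → 8.6912 [wait]  node(6,4) S=120.6849 payoff=0.0000 vs cont=0.0000 → 0.0000 [wait]  node(6,5) S=143.8220 payoff=0.0000 vs cont=0.0000 → 0.0000 [wait]  node(6,6) S=171.3948 payoff=0.0000 vs cont=0.0000 → 0.0000 [wait]  ⇒ S*(6)=84.9784
t_5: node(5,0) S=65.3206 payoff=44.4494 vs cont=44.2597 → 44.4494 [stop]  node(5,1) S=77.8435 payoff=31.9265 vs cont=31.7367 → 31.9265 [stop]  node(5,2) S=92.7672 payoff=17.0028 vs cont=16.9061 → 17.0028 [stop]  node(5,3) S=110.5521 payoff=0.0000 vs cont=4.4426 → 4.4426 [wait]  node(5,4) S=131.7466 payoff=0.0000 vs cont=0.0000 → 0.0000 [wait]  node(5,5) S=157.0043 payoff=0.0000 vs cont=0.0000 → 0.0000 [wait]  ⇒ S*(5)=92.7672
t_4: node(4,0) S=71.3077 payoff=38.4623 vs cont=38.2726 → 38.4623 [stop]  node(4,1) S=84.9784 payoff=24.7916 vs cont=24.6019 → 24.7916 [stop]  node(4,2) S=101.2700 payoff=8.5000 vs cont=10.8552 → 10.8552 [wait]  node(4,3) S=120.6849 payoff=0.0000 vs cont=2.2709 → 2.2709 [wait]  node(4,4) S=143.8220 payoff=0.0000 vs cont=0.0000 → 0.0000 [wait]  ⇒ S*(4)=84.9784
t_3: node(3,0) S=77.8435 payoff=31.9265 vs cont=31.7367 → 31.9265 [stop]  node(3,1) S=92.7672 payoff=17.0028 vs cont=17.9603 → 17.9603 [wait]  node(3,2) S=110.5521 payoff=0.0000 vs cont=6.6550 → 6.6550 [wait]  node(3,3) S=131.7466 payoff=0.0000 vs cont=1.1608 → 1.1608 [wait]  ⇒ S*(3)=77.8435
t_2: node(2,0) S=84.9784 payoff=24.7916 vs cont=25.0683 → 25.0683 [wait]  node(2,1) S=101.2700 payoff=8.5000 vs cont=12.4223 → 12.4223 [wait]  node(2,2) S=120.6849 payoff=0.0000 vs cont=3.9672 → 3.9672 [wait]  ⇒ S*(2)=-
t_1: node(1,0) S=92.7672 payoff=17.0028 vs cont=18.8650 → 18.8650 [wait]  node(1,1) S=110.5521 payoff=0.0000 vs cont=8.2823 → 8.2823 [wait]  ⇒ S*(1)=-
t_0: node(0,0) S=101.2700 payoff=8.5000 vs cont=13.6775 → 13.6775 [wait]  ⇒ S*(0)=-

price = 13.6775
boundary = - - - 77.8435 84.9784 92.7672 84.9784
tree:
13.6775
18.8650 8.2823
25.0683 12.4223 3.9672
31.9265 17.9603 6.6550 1.1608
38.4623 24.7916 10.8552 2.2709 0.0000
44.4494 31.9265 17.0028 4.4426 0.0000 0.0000
49.9338 38.4623 24.7916 8.6912 0.0000 0.0000 0.0000
54.9577 44.4494 31.9265 17.0028 0.0000 0.0000 0.0000 0.0000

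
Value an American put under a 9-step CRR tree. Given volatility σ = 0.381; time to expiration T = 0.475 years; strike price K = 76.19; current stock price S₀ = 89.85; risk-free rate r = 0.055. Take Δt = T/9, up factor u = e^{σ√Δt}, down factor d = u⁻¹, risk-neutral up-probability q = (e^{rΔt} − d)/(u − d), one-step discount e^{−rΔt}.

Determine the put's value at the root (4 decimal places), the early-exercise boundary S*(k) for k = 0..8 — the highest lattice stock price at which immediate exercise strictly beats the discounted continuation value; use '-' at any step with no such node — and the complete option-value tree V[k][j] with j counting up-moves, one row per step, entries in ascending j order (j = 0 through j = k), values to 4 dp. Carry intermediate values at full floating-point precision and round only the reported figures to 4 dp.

price = 3.1147
boundary = - - - - - 58.0032 53.1421 58.0032 63.3090
tree:
3.1147
4.7004 1.5135
6.9193 2.4617 0.5539
9.8947 3.9209 0.9858 0.1160
13.6793 6.0874 1.7313 0.2302 0.0000
18.1868 9.1559 2.9891 0.4568 0.0000 0.0000
23.0479 13.2333 5.0451 0.9067 0.0000 0.0000 0.0000
27.5016 18.1868 8.2517 1.7997 0.0000 0.0000 0.0000 0.0000
31.5821 23.0479 12.8810 3.5720 0.0000 0.0000 0.0000 0.0000 0.0000
35.3205 27.5016 18.1868 7.0899 0.0000 0.0000 0.0000 0.0000 0.0000 0.0000

Δt=0.05278, u=1.09147, d=0.91619, q=0.49472, disc=e^(-rΔt)=0.99710
k=9 terminal: V=max(K-S,0) → 35.3205 27.5016 18.1868 7.0899 0.0000 0.0000 0.0000 0.0000 0.0000 0.0000
k=8: j=0 S=44.6079 intr=31.5821 cont=31.3612 V=31.5821[EX]; j=1 S=53.1421 intr=23.0479 cont=22.8271 V=23.0479[EX]; j=2 S=63.3090 intr=12.8810 cont=12.6602 V=12.8810[EX]; j=3 S=75.4209 intr=0.7691 cont=3.5720 V=3.5720[hold]; j=4 S=89.8500 intr=0.0000 cont=0.0000 V=0.0000[hold]; j=5 S=107.0396 intr=0.0000 cont=0.0000 V=0.0000[hold]; j=6 S=127.5179 intr=0.0000 cont=0.0000 V=0.0000[hold]; j=7 S=151.9139 intr=0.0000 cont=0.0000 V=0.0000[hold]; j=8 S=180.9772 intr=0.0000 cont=0.0000 V=0.0000[hold]  S*(8)=63.3090
k=7: j=0 S=48.6884 intr=27.5016 cont=27.2808 V=27.5016[EX]; j=1 S=58.0032 intr=18.1868 cont=17.9660 V=18.1868[EX]; j=2 S=69.1001 intr=7.0899 cont=8.2517 V=8.2517[hold]; j=3 S=82.3199 intr=0.0000 cont=1.7997 V=1.7997[hold]; j=4 S=98.0689 intr=0.0000 cont=0.0000 V=0.0000[hold]; j=5 S=116.8309 intr=0.0000 cont=0.0000 V=0.0000[hold]; j=6 S=139.1824 intr=0.0000 cont=0.0000 V=0.0000[hold]; j=7 S=165.8100 intr=0.0000 cont=0.0000 V=0.0000[hold]  S*(7)=58.0032
k=6: j=0 S=53.1421 intr=23.0479 cont=22.8271 V=23.0479[EX]; j=1 S=63.3090 intr=12.8810 cont=13.2333 V=13.2333[hold]; j=2 S=75.4209 intr=0.7691 cont=5.0451 V=5.0451[hold]; j=3 S=89.8500 intr=0.0000 cont=0.9067 V=0.9067[hold]; j=4 S=107.0396 intr=0.0000 cont=0.0000 V=0.0000[hold]; j=5 S=127.5179 intr=0.0000 cont=0.0000 V=0.0000[hold]; j=6 S=151.9139 intr=0.0000 cont=0.0000 V=0.0000[hold]  S*(6)=53.1421
k=5: j=0 S=58.0032 intr=18.1868 cont=18.1397 V=18.1868[EX]; j=1 S=69.1001 intr=7.0899 cont=9.1559 V=9.1559[hold]; j=2 S=82.3199 intr=0.0000 cont=2.9891 V=2.9891[hold]; j=3 S=98.0689 intr=0.0000 cont=0.4568 V=0.4568[hold]; j=4 S=116.8309 intr=0.0000 cont=0.0000 V=0.0000[hold]; j=5 S=139.1824 intr=0.0000 cont=0.0000 V=0.0000[hold]  S*(5)=58.0032
k=4: j=0 S=63.3090 intr=12.8810 cont=13.6793 V=13.6793[hold]; j=1 S=75.4209 intr=0.7691 cont=6.0874 V=6.0874[hold]; j=2 S=89.8500 intr=0.0000 cont=1.7313 V=1.7313[hold]; j=3 S=107.0396 intr=0.0000 cont=0.2302 V=0.2302[hold]; j=4 S=127.5179 intr=0.0000 cont=0.0000 V=0.0000[hold]  S*(4)=-
k=3: j=0 S=69.1001 intr=7.0899 cont=9.8947 V=9.8947[hold]; j=1 S=82.3199 intr=0.0000 cont=3.9209 V=3.9209[hold]; j=2 S=98.0689 intr=0.0000 cont=0.9858 V=0.9858[hold]; j=3 S=116.8309 intr=0.0000 cont=0.1160 V=0.1160[hold]  S*(3)=-
k=2: j=0 S=75.4209 intr=0.7691 cont=6.9193 V=6.9193[hold]; j=1 S=89.8500 intr=0.0000 cont=2.4617 V=2.4617[hold]; j=2 S=107.0396 intr=0.0000 cont=0.5539 V=0.5539[hold]  S*(2)=-
k=1: j=0 S=82.3199 intr=0.0000 cont=4.7004 V=4.7004[hold]; j=1 S=98.0689 intr=0.0000 cont=1.5135 V=1.5135[hold]  S*(1)=-
k=0: j=0 S=89.8500 intr=0.0000 cont=3.1147 V=3.1147[hold]  S*(0)=-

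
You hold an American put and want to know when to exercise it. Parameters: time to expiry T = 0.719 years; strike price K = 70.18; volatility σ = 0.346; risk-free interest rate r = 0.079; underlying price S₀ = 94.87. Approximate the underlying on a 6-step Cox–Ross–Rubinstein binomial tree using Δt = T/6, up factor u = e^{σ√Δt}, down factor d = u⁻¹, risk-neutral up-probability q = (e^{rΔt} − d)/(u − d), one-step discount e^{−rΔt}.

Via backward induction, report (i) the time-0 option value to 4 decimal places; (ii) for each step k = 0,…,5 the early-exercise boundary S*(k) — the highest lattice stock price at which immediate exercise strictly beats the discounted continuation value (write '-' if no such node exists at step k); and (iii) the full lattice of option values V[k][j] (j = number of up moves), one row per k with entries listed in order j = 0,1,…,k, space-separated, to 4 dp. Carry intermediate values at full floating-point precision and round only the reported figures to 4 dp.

Δt=0.11983  u=1.12724  d=0.88712  q=0.50970  discount=0.99058
step 6 (expiry): payoffs max(K−S,0) = 23.9393 11.4231 0.0000 0.0000 0.0000 0.0000 0.0000
step 5: (k=5,j=0): S=52.1245, (K−S)⁺=18.0555, hold=17.3943 ⇒ V=18.0555 exercise | (k=5,j=1): S=66.2333, (K−S)⁺=3.9467, hold=5.5479 ⇒ V=5.5479 continue | (k=5,j=2): S=84.1611, (K−S)⁺=0.0000, hold=0.0000 ⇒ V=0.0000 continue | (k=5,j=3): S=106.9415, (K−S)⁺=0.0000, hold=0.0000 ⇒ V=0.0000 continue | (k=5,j=4): S=135.8881, (K−S)⁺=0.0000, hold=0.0000 ⇒ V=0.0000 continue | (k=5,j=5): S=172.6697, (K−S)⁺=0.0000, hold=0.0000 ⇒ V=0.0000 continue  boundary S*=52.1245
step 4: (k=4,j=0): S=58.7569, (K−S)⁺=11.4231, hold=11.5703 ⇒ V=11.5703 continue | (k=4,j=1): S=74.6610, (K−S)⁺=0.0000, hold=2.6945 ⇒ V=2.6945 continue | (k=4,j=2): S=94.8700, (K−S)⁺=0.0000, hold=0.0000 ⇒ V=0.0000 continue | (k=4,j=3): S=120.5491, (K−S)⁺=0.0000, hold=0.0000 ⇒ V=0.0000 continue | (k=4,j=4): S=153.1788, (K−S)⁺=0.0000, hold=0.0000 ⇒ V=0.0000 continue  boundary S*=-
step 3: (k=3,j=0): S=66.2333, (K−S)⁺=3.9467, hold=6.9799 ⇒ V=6.9799 continue | (k=3,j=1): S=84.1611, (K−S)⁺=0.0000, hold=1.3086 ⇒ V=1.3086 continue | (k=3,j=2): S=106.9415, (K−S)⁺=0.0000, hold=0.0000 ⇒ V=0.0000 continue | (k=3,j=3): S=135.8881, (K−S)⁺=0.0000, hold=0.0000 ⇒ V=0.0000 continue  boundary S*=-
step 2: (k=2,j=0): S=74.6610, (K−S)⁺=0.0000, hold=4.0507 ⇒ V=4.0507 continue | (k=2,j=1): S=94.8700, (K−S)⁺=0.0000, hold=0.6356 ⇒ V=0.6356 continue | (k=2,j=2): S=120.5491, (K−S)⁺=0.0000, hold=0.0000 ⇒ V=0.0000 continue  boundary S*=-
step 1: (k=1,j=0): S=84.1611, (K−S)⁺=0.0000, hold=2.2882 ⇒ V=2.2882 continue | (k=1,j=1): S=106.9415, (K−S)⁺=0.0000, hold=0.3087 ⇒ V=0.3087 continue  boundary S*=-
step 0: (k=0,j=0): S=94.8700, (K−S)⁺=0.0000, hold=1.2672 ⇒ V=1.2672 continue  boundary S*=-

price = 1.2672
boundary = - - - - - 52.1245
tree:
1.2672
2.2882 0.3087
4.0507 0.6356 0.0000
6.9799 1.3086 0.0000 0.0000
11.5703 2.6945 0.0000 0.0000 0.0000
18.0555 5.5479 0.0000 0.0000 0.0000 0.0000
23.9393 11.4231 0.0000 0.0000 0.0000 0.0000 0.0000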